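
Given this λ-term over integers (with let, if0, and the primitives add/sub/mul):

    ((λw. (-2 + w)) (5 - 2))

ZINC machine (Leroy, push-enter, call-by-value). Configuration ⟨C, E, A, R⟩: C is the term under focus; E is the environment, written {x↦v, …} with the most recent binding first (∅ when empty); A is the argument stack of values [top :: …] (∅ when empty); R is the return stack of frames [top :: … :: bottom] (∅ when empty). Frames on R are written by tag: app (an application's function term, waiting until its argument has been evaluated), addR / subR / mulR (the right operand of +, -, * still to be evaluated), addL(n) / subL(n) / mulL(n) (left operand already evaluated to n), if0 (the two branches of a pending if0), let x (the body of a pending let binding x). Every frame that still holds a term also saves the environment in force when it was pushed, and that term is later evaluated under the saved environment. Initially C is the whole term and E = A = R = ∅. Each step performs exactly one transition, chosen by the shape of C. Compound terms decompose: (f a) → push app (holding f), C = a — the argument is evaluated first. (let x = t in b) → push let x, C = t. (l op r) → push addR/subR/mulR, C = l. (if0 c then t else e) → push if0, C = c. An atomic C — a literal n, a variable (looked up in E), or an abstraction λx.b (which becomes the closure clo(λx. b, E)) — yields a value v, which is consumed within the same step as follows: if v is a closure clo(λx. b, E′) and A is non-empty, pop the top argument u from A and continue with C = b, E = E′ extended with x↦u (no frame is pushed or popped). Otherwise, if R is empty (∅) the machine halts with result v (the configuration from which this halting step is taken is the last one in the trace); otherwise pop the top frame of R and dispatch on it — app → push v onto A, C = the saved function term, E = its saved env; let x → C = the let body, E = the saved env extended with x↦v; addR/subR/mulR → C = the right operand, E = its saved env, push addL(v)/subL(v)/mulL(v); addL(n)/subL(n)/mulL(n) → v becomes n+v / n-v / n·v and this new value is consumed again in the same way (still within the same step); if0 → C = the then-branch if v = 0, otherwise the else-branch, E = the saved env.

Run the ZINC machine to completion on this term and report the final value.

Answer: 1

Derivation:
t=0: ⟨C=((λw. (-2 + w)) (5 - 2)); E=∅; A=∅; R=∅⟩
t=1: ⟨C=(5 - 2); E=∅; A=∅; R=[app]⟩
t=2: ⟨C=5; E=∅; A=∅; R=[subR :: app]⟩
t=3: ⟨C=2; E=∅; A=∅; R=[subL(5) :: app]⟩
t=4: ⟨C=(λw. (-2 + w)); E=∅; A=[3]; R=∅⟩
t=5: ⟨C=(-2 + w); E={w↦3}; A=∅; R=∅⟩
t=6: ⟨C=-2; E={w↦3}; A=∅; R=[addR]⟩
t=7: ⟨C=w; E={w↦3}; A=∅; R=[addL(-2)]⟩
→ final value 1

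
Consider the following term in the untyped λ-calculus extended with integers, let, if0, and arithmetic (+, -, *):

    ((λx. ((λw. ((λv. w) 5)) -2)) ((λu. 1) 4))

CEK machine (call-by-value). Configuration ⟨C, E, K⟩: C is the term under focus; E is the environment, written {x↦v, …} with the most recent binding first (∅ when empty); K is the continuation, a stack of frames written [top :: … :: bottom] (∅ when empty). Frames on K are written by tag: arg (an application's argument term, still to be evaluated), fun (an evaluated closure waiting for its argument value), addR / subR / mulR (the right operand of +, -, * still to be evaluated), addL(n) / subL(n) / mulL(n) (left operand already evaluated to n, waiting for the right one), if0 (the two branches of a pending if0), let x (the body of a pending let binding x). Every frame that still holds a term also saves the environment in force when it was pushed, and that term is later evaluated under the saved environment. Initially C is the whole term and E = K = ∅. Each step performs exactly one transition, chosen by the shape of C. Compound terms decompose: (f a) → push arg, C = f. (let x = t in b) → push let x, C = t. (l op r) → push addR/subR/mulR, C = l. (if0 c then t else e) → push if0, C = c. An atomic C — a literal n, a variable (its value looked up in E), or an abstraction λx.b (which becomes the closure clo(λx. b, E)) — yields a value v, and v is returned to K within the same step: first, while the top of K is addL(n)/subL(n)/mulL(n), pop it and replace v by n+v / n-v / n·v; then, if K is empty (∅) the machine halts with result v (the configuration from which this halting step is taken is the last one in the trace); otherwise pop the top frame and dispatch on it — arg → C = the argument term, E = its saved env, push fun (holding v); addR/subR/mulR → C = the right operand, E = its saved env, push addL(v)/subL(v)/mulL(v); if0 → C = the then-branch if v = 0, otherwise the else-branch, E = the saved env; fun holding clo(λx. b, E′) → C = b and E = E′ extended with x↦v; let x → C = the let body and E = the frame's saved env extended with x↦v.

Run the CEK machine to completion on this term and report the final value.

Answer: -2

Machine steps:
[0] ⟨C=((λx. ((λw. ((λv. w) 5)) -2)) ((λu. 1) 4)); E=∅; K=∅⟩
[1] ⟨C=(λx. ((λw. ((λv. w) 5)) -2)); E=∅; K=[arg]⟩
[2] ⟨C=((λu. 1) 4); E=∅; K=[fun]⟩
[3] ⟨C=(λu. 1); E=∅; K=[arg :: fun]⟩
[4] ⟨C=4; E=∅; K=[fun :: fun]⟩
[5] ⟨C=1; E={u↦4}; K=[fun]⟩
[6] ⟨C=((λw. ((λv. w) 5)) -2); E={x↦1}; K=∅⟩
[7] ⟨C=(λw. ((λv. w) 5)); E={x↦1}; K=[arg]⟩
[8] ⟨C=-2; E={x↦1}; K=[fun]⟩
[9] ⟨C=((λv. w) 5); E={w↦-2, x↦1}; K=∅⟩
[10] ⟨C=(λv. w); E={w↦-2, x↦1}; K=[arg]⟩
[11] ⟨C=5; E={w↦-2, x↦1}; K=[fun]⟩
[12] ⟨C=w; E={v↦5, w↦-2, x↦1}; K=∅⟩
→ final value -2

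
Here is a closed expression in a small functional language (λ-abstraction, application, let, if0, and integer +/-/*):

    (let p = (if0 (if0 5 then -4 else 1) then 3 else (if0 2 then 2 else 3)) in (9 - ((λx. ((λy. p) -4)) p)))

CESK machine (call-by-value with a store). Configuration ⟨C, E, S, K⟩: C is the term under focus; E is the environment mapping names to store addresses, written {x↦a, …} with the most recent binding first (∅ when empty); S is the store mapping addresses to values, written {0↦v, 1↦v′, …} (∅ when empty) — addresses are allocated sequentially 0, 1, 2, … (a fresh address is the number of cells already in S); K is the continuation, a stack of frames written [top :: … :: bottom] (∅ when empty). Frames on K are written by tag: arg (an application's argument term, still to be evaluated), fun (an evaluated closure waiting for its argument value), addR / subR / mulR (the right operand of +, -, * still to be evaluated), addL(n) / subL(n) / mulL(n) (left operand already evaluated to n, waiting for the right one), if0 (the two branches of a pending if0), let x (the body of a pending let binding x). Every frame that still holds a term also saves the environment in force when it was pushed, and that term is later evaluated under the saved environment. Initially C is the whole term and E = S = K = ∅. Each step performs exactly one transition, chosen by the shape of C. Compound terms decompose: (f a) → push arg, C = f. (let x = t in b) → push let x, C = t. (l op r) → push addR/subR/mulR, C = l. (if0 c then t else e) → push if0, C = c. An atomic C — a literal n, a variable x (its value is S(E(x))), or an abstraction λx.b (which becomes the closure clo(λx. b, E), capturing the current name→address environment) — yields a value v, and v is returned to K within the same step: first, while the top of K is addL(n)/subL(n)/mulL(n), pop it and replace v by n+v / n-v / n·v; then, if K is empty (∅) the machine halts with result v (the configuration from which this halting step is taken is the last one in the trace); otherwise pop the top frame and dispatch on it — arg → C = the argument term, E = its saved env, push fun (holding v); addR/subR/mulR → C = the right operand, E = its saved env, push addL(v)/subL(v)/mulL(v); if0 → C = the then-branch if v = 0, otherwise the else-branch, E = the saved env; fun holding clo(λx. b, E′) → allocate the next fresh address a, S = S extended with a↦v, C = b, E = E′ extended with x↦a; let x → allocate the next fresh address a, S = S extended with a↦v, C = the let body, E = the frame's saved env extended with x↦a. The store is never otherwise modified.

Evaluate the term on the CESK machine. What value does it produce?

0. <C=(let p = (if0 (if0 5 then -4 else 1) then 3 else (if0 2 then 2 else 3)) in (9 - ((λx. ((λy. p) -4)) p))), E=∅, S=∅, K=∅>
1. <C=(if0 (if0 5 then -4 else 1) then 3 else (if0 2 then 2 else 3)), E=∅, S=∅, K=[let p]>
2. <C=(if0 5 then -4 else 1), E=∅, S=∅, K=[if0 :: let p]>
3. <C=5, E=∅, S=∅, K=[if0 :: if0 :: let p]>
4. <C=1, E=∅, S=∅, K=[if0 :: let p]>
5. <C=(if0 2 then 2 else 3), E=∅, S=∅, K=[let p]>
6. <C=2, E=∅, S=∅, K=[if0 :: let p]>
7. <C=3, E=∅, S=∅, K=[let p]>
8. <C=(9 - ((λx. ((λy. p) -4)) p)), E={p↦0}, S={0↦3}, K=∅>
9. <C=9, E={p↦0}, S={0↦3}, K=[subR]>
10. <C=((λx. ((λy. p) -4)) p), E={p↦0}, S={0↦3}, K=[subL(9)]>
11. <C=(λx. ((λy. p) -4)), E={p↦0}, S={0↦3}, K=[arg :: subL(9)]>
12. <C=p, E={p↦0}, S={0↦3}, K=[fun :: subL(9)]>
13. <C=((λy. p) -4), E={x↦1, p↦0}, S={0↦3, 1↦3}, K=[subL(9)]>
14. <C=(λy. p), E={x↦1, p↦0}, S={0↦3, 1↦3}, K=[arg :: subL(9)]>
15. <C=-4, E={x↦1, p↦0}, S={0↦3, 1↦3}, K=[fun :: subL(9)]>
16. <C=p, E={y↦2, x↦1, p↦0}, S={0↦3, 1↦3, 2↦-4}, K=[subL(9)]>
→ final value 6

Answer: 6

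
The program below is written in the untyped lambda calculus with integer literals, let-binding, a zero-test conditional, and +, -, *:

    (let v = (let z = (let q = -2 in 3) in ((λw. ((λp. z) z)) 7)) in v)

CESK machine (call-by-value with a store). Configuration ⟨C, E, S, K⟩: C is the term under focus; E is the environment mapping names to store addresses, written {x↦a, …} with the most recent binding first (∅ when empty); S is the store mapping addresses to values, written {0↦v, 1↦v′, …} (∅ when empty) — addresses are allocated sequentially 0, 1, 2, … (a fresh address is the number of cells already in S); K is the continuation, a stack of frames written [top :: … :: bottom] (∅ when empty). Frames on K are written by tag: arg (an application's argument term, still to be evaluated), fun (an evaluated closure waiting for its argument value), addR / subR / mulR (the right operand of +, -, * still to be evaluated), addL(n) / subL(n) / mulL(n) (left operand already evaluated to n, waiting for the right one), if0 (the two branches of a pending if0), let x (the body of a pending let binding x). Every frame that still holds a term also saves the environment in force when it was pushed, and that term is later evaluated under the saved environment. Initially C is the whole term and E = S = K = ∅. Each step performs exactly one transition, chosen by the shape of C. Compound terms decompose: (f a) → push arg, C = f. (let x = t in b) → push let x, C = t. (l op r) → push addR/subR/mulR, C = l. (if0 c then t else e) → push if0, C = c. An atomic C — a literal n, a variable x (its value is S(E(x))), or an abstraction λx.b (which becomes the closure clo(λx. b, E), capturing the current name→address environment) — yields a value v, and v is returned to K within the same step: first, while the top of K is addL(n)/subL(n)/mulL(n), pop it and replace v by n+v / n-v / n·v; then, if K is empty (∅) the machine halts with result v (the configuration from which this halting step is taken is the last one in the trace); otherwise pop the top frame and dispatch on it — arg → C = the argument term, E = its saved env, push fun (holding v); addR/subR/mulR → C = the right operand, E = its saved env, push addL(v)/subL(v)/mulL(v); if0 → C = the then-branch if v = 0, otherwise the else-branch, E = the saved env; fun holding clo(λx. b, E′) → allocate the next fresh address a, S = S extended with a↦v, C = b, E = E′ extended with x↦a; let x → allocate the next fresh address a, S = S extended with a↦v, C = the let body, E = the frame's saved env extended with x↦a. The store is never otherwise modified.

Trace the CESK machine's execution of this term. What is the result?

[0] <C=(let v = (let z = (let q = -2 in 3) in ((λw. ((λp. z) z)) 7)) in v), E=∅, S=∅, K=∅>
[1] <C=(let z = (let q = -2 in 3) in ((λw. ((λp. z) z)) 7)), E=∅, S=∅, K=[let v]>
[2] <C=(let q = -2 in 3), E=∅, S=∅, K=[let z :: let v]>
[3] <C=-2, E=∅, S=∅, K=[let q :: let z :: let v]>
[4] <C=3, E={q↦0}, S={0↦-2}, K=[let z :: let v]>
[5] <C=((λw. ((λp. z) z)) 7), E={z↦1}, S={0↦-2, 1↦3}, K=[let v]>
[6] <C=(λw. ((λp. z) z)), E={z↦1}, S={0↦-2, 1↦3}, K=[arg :: let v]>
[7] <C=7, E={z↦1}, S={0↦-2, 1↦3}, K=[fun :: let v]>
[8] <C=((λp. z) z), E={w↦2, z↦1}, S={0↦-2, 1↦3, 2↦7}, K=[let v]>
[9] <C=(λp. z), E={w↦2, z↦1}, S={0↦-2, 1↦3, 2↦7}, K=[arg :: let v]>
[10] <C=z, E={w↦2, z↦1}, S={0↦-2, 1↦3, 2↦7}, K=[fun :: let v]>
[11] <C=z, E={p↦3, w↦2, z↦1}, S={0↦-2, 1↦3, 2↦7, 3↦3}, K=[let v]>
[12] <C=v, E={v↦4}, S={0↦-2, 1↦3, 2↦7, 3↦3, 4↦3}, K=∅>
→ final value 3

Answer: 3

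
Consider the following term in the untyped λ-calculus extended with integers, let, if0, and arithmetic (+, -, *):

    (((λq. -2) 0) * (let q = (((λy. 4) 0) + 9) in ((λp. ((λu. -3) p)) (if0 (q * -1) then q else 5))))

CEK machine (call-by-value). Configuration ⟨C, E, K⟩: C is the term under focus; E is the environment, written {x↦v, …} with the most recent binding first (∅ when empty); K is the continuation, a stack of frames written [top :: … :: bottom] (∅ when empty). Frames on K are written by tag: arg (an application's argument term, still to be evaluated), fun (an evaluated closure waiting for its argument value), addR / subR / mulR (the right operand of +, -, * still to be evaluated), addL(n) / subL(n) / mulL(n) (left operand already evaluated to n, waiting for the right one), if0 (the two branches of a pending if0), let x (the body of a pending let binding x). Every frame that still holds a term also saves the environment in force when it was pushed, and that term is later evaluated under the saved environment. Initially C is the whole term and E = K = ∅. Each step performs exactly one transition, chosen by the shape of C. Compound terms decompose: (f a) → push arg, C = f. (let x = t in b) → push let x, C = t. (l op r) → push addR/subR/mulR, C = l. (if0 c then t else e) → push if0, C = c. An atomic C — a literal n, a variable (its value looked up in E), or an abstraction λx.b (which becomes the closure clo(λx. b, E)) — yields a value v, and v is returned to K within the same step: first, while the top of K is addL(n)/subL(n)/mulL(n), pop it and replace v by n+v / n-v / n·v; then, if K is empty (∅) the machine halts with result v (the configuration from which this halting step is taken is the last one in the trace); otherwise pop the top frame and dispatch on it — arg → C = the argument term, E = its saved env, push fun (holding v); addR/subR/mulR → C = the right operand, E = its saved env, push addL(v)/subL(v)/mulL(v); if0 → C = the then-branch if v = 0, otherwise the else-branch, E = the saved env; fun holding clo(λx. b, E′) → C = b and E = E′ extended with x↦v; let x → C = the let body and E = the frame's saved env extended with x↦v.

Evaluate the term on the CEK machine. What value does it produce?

Answer: 6

Derivation:
[0] <C=(((λq. -2) 0) * (let q = (((λy. 4) 0) + 9) in ((λp. ((λu. -3) p)) (if0 (q * -1) then q else 5)))), E=∅, K=∅>
[1] <C=((λq. -2) 0), E=∅, K=[mulR]>
[2] <C=(λq. -2), E=∅, K=[arg :: mulR]>
[3] <C=0, E=∅, K=[fun :: mulR]>
[4] <C=-2, E={q↦0}, K=[mulR]>
[5] <C=(let q = (((λy. 4) 0) + 9) in ((λp. ((λu. -3) p)) (if0 (q * -1) then q else 5))), E=∅, K=[mulL(-2)]>
[6] <C=(((λy. 4) 0) + 9), E=∅, K=[let q :: mulL(-2)]>
[7] <C=((λy. 4) 0), E=∅, K=[addR :: let q :: mulL(-2)]>
[8] <C=(λy. 4), E=∅, K=[arg :: addR :: let q :: mulL(-2)]>
[9] <C=0, E=∅, K=[fun :: addR :: let q :: mulL(-2)]>
[10] <C=4, E={y↦0}, K=[addR :: let q :: mulL(-2)]>
[11] <C=9, E=∅, K=[addL(4) :: let q :: mulL(-2)]>
[12] <C=((λp. ((λu. -3) p)) (if0 (q * -1) then q else 5)), E={q↦13}, K=[mulL(-2)]>
[13] <C=(λp. ((λu. -3) p)), E={q↦13}, K=[arg :: mulL(-2)]>
[14] <C=(if0 (q * -1) then q else 5), E={q↦13}, K=[fun :: mulL(-2)]>
[15] <C=(q * -1), E={q↦13}, K=[if0 :: fun :: mulL(-2)]>
[16] <C=q, E={q↦13}, K=[mulR :: if0 :: fun :: mulL(-2)]>
[17] <C=-1, E={q↦13}, K=[mulL(13) :: if0 :: fun :: mulL(-2)]>
[18] <C=5, E={q↦13}, K=[fun :: mulL(-2)]>
[19] <C=((λu. -3) p), E={p↦5, q↦13}, K=[mulL(-2)]>
[20] <C=(λu. -3), E={p↦5, q↦13}, K=[arg :: mulL(-2)]>
[21] <C=p, E={p↦5, q↦13}, K=[fun :: mulL(-2)]>
[22] <C=-3, E={u↦5, p↦5, q↦13}, K=[mulL(-2)]>
→ final value 6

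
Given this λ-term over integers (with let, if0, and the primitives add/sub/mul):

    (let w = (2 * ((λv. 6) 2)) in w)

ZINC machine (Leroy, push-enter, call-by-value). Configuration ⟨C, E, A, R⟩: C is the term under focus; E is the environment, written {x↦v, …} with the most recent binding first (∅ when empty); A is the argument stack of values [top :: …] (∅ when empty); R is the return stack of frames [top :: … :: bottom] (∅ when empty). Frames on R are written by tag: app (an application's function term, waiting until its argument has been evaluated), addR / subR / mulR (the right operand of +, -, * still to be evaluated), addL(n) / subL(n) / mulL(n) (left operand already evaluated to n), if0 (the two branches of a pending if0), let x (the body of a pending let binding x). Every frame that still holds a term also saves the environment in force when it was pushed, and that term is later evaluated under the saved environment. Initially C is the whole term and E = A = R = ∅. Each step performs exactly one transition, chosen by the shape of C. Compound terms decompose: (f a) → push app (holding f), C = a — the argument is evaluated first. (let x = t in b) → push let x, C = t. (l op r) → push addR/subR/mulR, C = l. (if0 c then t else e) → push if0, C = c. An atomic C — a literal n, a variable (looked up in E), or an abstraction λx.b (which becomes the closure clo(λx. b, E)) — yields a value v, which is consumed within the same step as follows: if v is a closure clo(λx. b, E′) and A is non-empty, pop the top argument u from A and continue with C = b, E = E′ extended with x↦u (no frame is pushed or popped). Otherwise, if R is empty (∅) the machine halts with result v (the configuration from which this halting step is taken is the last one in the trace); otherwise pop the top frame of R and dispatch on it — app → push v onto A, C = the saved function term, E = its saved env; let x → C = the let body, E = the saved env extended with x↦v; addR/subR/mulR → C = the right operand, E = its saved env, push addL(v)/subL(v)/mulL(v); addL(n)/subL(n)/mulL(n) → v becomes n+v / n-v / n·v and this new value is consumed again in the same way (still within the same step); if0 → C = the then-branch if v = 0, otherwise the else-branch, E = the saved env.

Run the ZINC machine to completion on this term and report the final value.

Answer: 12

Machine steps:
[0] ⟨C=(let w = (2 * ((λv. 6) 2)) in w); E=∅; A=∅; R=∅⟩
[1] ⟨C=(2 * ((λv. 6) 2)); E=∅; A=∅; R=[let w]⟩
[2] ⟨C=2; E=∅; A=∅; R=[mulR :: let w]⟩
[3] ⟨C=((λv. 6) 2); E=∅; A=∅; R=[mulL(2) :: let w]⟩
[4] ⟨C=2; E=∅; A=∅; R=[app :: mulL(2) :: let w]⟩
[5] ⟨C=(λv. 6); E=∅; A=[2]; R=[mulL(2) :: let w]⟩
[6] ⟨C=6; E={v↦2}; A=∅; R=[mulL(2) :: let w]⟩
[7] ⟨C=w; E={w↦12}; A=∅; R=∅⟩
→ final value 12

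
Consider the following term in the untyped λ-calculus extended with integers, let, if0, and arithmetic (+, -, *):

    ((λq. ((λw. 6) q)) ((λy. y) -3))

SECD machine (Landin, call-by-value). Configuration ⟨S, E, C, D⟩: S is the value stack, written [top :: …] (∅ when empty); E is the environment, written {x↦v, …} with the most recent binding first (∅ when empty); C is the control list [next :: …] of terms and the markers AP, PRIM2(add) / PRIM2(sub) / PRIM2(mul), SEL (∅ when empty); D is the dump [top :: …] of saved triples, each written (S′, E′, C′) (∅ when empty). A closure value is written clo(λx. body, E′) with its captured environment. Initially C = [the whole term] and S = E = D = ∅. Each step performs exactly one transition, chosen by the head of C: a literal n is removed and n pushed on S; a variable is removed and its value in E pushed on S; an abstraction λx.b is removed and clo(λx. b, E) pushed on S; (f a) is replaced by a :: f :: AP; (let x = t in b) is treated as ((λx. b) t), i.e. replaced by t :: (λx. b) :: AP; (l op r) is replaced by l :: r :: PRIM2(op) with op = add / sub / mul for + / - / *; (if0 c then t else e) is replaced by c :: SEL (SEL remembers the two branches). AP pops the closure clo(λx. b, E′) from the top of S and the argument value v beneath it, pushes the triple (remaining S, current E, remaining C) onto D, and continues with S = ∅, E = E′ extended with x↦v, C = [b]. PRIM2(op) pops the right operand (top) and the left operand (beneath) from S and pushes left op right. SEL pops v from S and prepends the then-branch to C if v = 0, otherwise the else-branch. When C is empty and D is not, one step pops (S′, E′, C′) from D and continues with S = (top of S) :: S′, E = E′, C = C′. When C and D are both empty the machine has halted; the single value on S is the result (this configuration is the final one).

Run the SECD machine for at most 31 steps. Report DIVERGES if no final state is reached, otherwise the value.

t=0: <S=∅, E=∅, C=[((λq. ((λw. 6) q)) ((λy. y) -3))], D=∅>
t=1: <S=∅, E=∅, C=[((λy. y) -3) :: (λq. ((λw. 6) q)) :: AP], D=∅>
t=2: <S=∅, E=∅, C=[-3 :: (λy. y) :: AP :: (λq. ((λw. 6) q)) :: AP], D=∅>
t=3: <S=[-3], E=∅, C=[(λy. y) :: AP :: (λq. ((λw. 6) q)) :: AP], D=∅>
t=4: <S=[clo(λy. y, ∅) :: -3], E=∅, C=[AP :: (λq. ((λw. 6) q)) :: AP], D=∅>
t=5: <S=∅, E={y↦-3}, C=[y], D=[(∅, ∅, [(λq. ((λw. 6) q)) :: AP])]>
t=6: <S=[-3], E={y↦-3}, C=∅, D=[(∅, ∅, [(λq. ((λw. 6) q)) :: AP])]>
t=7: <S=[-3], E=∅, C=[(λq. ((λw. 6) q)) :: AP], D=∅>
t=8: <S=[clo(λq. ((λw. 6) q), ∅) :: -3], E=∅, C=[AP], D=∅>
t=9: <S=∅, E={q↦-3}, C=[((λw. 6) q)], D=[(∅, ∅, ∅)]>
t=10: <S=∅, E={q↦-3}, C=[q :: (λw. 6) :: AP], D=[(∅, ∅, ∅)]>
t=11: <S=[-3], E={q↦-3}, C=[(λw. 6) :: AP], D=[(∅, ∅, ∅)]>
t=12: <S=[clo(λw. 6, {q↦-3}) :: -3], E={q↦-3}, C=[AP], D=[(∅, ∅, ∅)]>
t=13: <S=∅, E={w↦-3, q↦-3}, C=[6], D=[(∅, {q↦-3}, ∅) :: (∅, ∅, ∅)]>
t=14: <S=[6], E={w↦-3, q↦-3}, C=∅, D=[(∅, {q↦-3}, ∅) :: (∅, ∅, ∅)]>
t=15: <S=[6], E={q↦-3}, C=∅, D=[(∅, ∅, ∅)]>
t=16: <S=[6], E=∅, C=∅, D=∅>
→ final value 6

Answer: 6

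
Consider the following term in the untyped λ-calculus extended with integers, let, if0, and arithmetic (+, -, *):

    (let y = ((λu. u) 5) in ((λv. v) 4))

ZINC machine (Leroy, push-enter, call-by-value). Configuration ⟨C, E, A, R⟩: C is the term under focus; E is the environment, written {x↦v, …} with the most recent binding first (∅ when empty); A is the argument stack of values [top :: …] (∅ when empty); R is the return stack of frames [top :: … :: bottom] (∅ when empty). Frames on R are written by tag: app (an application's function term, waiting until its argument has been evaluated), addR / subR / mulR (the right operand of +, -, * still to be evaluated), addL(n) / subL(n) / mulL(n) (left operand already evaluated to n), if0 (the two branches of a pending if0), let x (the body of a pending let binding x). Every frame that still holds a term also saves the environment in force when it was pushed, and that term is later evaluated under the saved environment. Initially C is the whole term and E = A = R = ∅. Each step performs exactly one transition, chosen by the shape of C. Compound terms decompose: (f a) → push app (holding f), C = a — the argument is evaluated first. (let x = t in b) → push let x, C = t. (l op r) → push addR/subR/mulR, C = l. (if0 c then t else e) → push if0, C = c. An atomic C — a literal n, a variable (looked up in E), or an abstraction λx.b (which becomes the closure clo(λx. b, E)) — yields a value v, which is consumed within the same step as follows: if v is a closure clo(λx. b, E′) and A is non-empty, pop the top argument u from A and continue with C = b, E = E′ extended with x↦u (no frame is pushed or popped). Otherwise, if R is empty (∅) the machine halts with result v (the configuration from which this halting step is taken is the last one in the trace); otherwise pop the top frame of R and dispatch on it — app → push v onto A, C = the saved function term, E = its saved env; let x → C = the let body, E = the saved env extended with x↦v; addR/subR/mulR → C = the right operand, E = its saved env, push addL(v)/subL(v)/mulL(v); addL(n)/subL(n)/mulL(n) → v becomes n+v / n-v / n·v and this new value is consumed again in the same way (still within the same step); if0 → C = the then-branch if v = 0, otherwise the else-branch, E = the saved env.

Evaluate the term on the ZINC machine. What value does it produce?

t=0: <C=(let y = ((λu. u) 5) in ((λv. v) 4)), E=∅, A=∅, R=∅>
t=1: <C=((λu. u) 5), E=∅, A=∅, R=[let y]>
t=2: <C=5, E=∅, A=∅, R=[app :: let y]>
t=3: <C=(λu. u), E=∅, A=[5], R=[let y]>
t=4: <C=u, E={u↦5}, A=∅, R=[let y]>
t=5: <C=((λv. v) 4), E={y↦5}, A=∅, R=∅>
t=6: <C=4, E={y↦5}, A=∅, R=[app]>
t=7: <C=(λv. v), E={y↦5}, A=[4], R=∅>
t=8: <C=v, E={v↦4, y↦5}, A=∅, R=∅>
→ final value 4

Answer: 4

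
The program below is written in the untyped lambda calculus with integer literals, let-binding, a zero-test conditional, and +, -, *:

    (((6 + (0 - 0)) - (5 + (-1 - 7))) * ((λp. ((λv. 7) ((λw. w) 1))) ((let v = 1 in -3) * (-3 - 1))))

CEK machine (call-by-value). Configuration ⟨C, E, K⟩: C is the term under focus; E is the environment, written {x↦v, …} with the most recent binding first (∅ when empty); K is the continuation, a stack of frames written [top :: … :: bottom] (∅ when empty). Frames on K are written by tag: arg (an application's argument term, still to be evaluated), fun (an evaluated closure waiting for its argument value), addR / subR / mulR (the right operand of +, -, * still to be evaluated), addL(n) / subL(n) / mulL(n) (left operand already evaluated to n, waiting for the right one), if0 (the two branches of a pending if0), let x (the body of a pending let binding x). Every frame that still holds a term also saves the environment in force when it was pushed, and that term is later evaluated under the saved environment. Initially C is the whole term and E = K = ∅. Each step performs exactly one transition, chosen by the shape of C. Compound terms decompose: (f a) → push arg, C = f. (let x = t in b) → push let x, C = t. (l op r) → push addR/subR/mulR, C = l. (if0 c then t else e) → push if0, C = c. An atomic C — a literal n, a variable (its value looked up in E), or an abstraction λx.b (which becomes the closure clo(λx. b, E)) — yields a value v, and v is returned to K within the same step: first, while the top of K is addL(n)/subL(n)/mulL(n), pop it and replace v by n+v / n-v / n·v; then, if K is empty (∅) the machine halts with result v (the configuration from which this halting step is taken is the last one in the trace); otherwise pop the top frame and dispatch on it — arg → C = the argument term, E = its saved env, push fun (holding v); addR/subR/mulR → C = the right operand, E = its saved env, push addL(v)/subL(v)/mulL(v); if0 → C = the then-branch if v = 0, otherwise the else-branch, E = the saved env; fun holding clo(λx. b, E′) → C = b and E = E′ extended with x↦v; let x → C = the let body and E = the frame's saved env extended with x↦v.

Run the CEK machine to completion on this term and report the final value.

t=0: [C=(((6 + (0 - 0)) - (5 + (-1 - 7))) * ((λp. ((λv. 7) ((λw. w) 1))) ((let v = 1 in -3) * (-3 - 1)))) | E=∅ | K=∅]
t=1: [C=((6 + (0 - 0)) - (5 + (-1 - 7))) | E=∅ | K=[mulR]]
t=2: [C=(6 + (0 - 0)) | E=∅ | K=[subR :: mulR]]
t=3: [C=6 | E=∅ | K=[addR :: subR :: mulR]]
t=4: [C=(0 - 0) | E=∅ | K=[addL(6) :: subR :: mulR]]
t=5: [C=0 | E=∅ | K=[subR :: addL(6) :: subR :: mulR]]
t=6: [C=0 | E=∅ | K=[subL(0) :: addL(6) :: subR :: mulR]]
t=7: [C=(5 + (-1 - 7)) | E=∅ | K=[subL(6) :: mulR]]
t=8: [C=5 | E=∅ | K=[addR :: subL(6) :: mulR]]
t=9: [C=(-1 - 7) | E=∅ | K=[addL(5) :: subL(6) :: mulR]]
t=10: [C=-1 | E=∅ | K=[subR :: addL(5) :: subL(6) :: mulR]]
t=11: [C=7 | E=∅ | K=[subL(-1) :: addL(5) :: subL(6) :: mulR]]
t=12: [C=((λp. ((λv. 7) ((λw. w) 1))) ((let v = 1 in -3) * (-3 - 1))) | E=∅ | K=[mulL(9)]]
t=13: [C=(λp. ((λv. 7) ((λw. w) 1))) | E=∅ | K=[arg :: mulL(9)]]
t=14: [C=((let v = 1 in -3) * (-3 - 1)) | E=∅ | K=[fun :: mulL(9)]]
t=15: [C=(let v = 1 in -3) | E=∅ | K=[mulR :: fun :: mulL(9)]]
t=16: [C=1 | E=∅ | K=[let v :: mulR :: fun :: mulL(9)]]
t=17: [C=-3 | E={v↦1} | K=[mulR :: fun :: mulL(9)]]
t=18: [C=(-3 - 1) | E=∅ | K=[mulL(-3) :: fun :: mulL(9)]]
t=19: [C=-3 | E=∅ | K=[subR :: mulL(-3) :: fun :: mulL(9)]]
t=20: [C=1 | E=∅ | K=[subL(-3) :: mulL(-3) :: fun :: mulL(9)]]
t=21: [C=((λv. 7) ((λw. w) 1)) | E={p↦12} | K=[mulL(9)]]
t=22: [C=(λv. 7) | E={p↦12} | K=[arg :: mulL(9)]]
t=23: [C=((λw. w) 1) | E={p↦12} | K=[fun :: mulL(9)]]
t=24: [C=(λw. w) | E={p↦12} | K=[arg :: fun :: mulL(9)]]
t=25: [C=1 | E={p↦12} | K=[fun :: fun :: mulL(9)]]
t=26: [C=w | E={w↦1, p↦12} | K=[fun :: mulL(9)]]
t=27: [C=7 | E={v↦1, p↦12} | K=[mulL(9)]]
→ final value 63

Answer: 63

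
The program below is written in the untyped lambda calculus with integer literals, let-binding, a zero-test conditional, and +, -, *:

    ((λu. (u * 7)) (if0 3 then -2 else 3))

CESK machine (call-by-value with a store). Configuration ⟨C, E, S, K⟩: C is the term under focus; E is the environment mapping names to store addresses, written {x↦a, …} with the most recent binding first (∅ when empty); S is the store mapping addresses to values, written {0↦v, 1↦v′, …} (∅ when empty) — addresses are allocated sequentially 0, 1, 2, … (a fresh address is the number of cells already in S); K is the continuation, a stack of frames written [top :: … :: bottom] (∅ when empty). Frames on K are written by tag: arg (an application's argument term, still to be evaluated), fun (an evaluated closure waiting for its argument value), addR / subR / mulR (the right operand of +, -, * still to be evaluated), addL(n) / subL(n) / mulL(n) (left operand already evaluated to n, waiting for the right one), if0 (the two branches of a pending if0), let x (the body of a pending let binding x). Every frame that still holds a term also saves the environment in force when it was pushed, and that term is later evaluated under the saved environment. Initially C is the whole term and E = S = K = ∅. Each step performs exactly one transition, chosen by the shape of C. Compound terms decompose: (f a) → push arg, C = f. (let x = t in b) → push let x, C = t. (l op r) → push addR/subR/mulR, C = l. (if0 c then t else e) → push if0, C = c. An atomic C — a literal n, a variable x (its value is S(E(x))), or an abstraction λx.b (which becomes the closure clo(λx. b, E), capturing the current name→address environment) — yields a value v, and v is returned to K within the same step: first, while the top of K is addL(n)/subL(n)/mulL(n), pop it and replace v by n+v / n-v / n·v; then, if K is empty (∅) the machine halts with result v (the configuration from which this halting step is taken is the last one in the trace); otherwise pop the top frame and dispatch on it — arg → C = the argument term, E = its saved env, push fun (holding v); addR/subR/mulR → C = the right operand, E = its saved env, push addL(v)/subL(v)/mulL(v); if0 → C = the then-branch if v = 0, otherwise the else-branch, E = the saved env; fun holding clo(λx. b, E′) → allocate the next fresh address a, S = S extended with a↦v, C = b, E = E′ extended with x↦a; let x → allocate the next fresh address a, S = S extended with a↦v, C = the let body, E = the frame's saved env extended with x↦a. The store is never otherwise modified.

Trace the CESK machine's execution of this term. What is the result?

Answer: 21

Execution trace:
step 0: ⟨C=((λu. (u * 7)) (if0 3 then -2 else 3)); E=∅; S=∅; K=∅⟩
step 1: ⟨C=(λu. (u * 7)); E=∅; S=∅; K=[arg]⟩
step 2: ⟨C=(if0 3 then -2 else 3); E=∅; S=∅; K=[fun]⟩
step 3: ⟨C=3; E=∅; S=∅; K=[if0 :: fun]⟩
step 4: ⟨C=3; E=∅; S=∅; K=[fun]⟩
step 5: ⟨C=(u * 7); E={u↦0}; S={0↦3}; K=∅⟩
step 6: ⟨C=u; E={u↦0}; S={0↦3}; K=[mulR]⟩
step 7: ⟨C=7; E={u↦0}; S={0↦3}; K=[mulL(3)]⟩
→ final value 21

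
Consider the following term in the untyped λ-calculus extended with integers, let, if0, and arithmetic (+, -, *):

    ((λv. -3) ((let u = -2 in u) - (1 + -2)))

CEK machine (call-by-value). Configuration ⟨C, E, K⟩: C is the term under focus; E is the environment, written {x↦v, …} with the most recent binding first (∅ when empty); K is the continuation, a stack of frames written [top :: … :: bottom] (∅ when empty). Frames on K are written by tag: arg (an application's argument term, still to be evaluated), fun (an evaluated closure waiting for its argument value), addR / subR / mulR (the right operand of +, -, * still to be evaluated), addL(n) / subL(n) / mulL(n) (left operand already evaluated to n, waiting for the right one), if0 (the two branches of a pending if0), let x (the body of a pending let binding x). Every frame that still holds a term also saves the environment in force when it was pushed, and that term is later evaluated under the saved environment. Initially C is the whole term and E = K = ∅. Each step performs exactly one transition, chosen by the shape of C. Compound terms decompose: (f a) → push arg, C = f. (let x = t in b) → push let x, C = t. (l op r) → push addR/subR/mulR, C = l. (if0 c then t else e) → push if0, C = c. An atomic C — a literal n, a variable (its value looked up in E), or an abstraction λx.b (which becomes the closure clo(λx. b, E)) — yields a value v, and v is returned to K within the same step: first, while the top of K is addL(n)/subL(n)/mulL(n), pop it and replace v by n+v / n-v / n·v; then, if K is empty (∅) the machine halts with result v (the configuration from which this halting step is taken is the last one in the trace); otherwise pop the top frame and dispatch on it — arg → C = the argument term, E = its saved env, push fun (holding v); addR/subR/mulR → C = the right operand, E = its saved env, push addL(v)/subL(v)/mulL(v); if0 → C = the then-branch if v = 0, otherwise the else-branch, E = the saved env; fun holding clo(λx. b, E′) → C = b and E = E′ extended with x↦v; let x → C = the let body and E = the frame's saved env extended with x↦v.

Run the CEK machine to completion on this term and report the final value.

Answer: -3

Derivation:
t=0: ⟨C=((λv. -3) ((let u = -2 in u) - (1 + -2))); E=∅; K=∅⟩
t=1: ⟨C=(λv. -3); E=∅; K=[arg]⟩
t=2: ⟨C=((let u = -2 in u) - (1 + -2)); E=∅; K=[fun]⟩
t=3: ⟨C=(let u = -2 in u); E=∅; K=[subR :: fun]⟩
t=4: ⟨C=-2; E=∅; K=[let u :: subR :: fun]⟩
t=5: ⟨C=u; E={u↦-2}; K=[subR :: fun]⟩
t=6: ⟨C=(1 + -2); E=∅; K=[subL(-2) :: fun]⟩
t=7: ⟨C=1; E=∅; K=[addR :: subL(-2) :: fun]⟩
t=8: ⟨C=-2; E=∅; K=[addL(1) :: subL(-2) :: fun]⟩
t=9: ⟨C=-3; E={v↦-1}; K=∅⟩
→ final value -3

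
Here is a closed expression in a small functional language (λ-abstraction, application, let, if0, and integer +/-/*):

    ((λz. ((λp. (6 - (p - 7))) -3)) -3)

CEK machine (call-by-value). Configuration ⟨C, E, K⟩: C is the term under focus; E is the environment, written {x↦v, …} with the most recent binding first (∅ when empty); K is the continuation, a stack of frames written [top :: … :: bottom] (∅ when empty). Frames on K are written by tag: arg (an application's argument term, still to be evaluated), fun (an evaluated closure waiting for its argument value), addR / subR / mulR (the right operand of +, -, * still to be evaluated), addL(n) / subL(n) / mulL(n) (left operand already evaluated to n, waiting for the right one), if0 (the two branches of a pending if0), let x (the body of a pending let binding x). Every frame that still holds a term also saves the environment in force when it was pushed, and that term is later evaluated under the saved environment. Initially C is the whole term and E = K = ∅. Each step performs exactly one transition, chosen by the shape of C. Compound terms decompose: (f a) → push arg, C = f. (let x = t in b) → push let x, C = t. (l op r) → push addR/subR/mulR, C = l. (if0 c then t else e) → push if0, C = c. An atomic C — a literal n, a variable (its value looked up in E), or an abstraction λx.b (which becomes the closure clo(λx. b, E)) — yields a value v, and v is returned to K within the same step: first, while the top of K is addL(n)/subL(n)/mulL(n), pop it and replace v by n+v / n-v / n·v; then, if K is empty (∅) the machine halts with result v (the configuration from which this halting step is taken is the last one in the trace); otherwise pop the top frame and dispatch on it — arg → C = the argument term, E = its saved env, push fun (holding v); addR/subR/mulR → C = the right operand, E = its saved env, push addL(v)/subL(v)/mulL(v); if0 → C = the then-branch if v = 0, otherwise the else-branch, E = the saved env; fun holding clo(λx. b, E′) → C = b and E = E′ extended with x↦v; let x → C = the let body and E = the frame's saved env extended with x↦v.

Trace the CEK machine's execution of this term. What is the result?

0. ⟨C=((λz. ((λp. (6 - (p - 7))) -3)) -3); E=∅; K=∅⟩
1. ⟨C=(λz. ((λp. (6 - (p - 7))) -3)); E=∅; K=[arg]⟩
2. ⟨C=-3; E=∅; K=[fun]⟩
3. ⟨C=((λp. (6 - (p - 7))) -3); E={z↦-3}; K=∅⟩
4. ⟨C=(λp. (6 - (p - 7))); E={z↦-3}; K=[arg]⟩
5. ⟨C=-3; E={z↦-3}; K=[fun]⟩
6. ⟨C=(6 - (p - 7)); E={p↦-3, z↦-3}; K=∅⟩
7. ⟨C=6; E={p↦-3, z↦-3}; K=[subR]⟩
8. ⟨C=(p - 7); E={p↦-3, z↦-3}; K=[subL(6)]⟩
9. ⟨C=p; E={p↦-3, z↦-3}; K=[subR :: subL(6)]⟩
10. ⟨C=7; E={p↦-3, z↦-3}; K=[subL(-3) :: subL(6)]⟩
→ final value 16

Answer: 16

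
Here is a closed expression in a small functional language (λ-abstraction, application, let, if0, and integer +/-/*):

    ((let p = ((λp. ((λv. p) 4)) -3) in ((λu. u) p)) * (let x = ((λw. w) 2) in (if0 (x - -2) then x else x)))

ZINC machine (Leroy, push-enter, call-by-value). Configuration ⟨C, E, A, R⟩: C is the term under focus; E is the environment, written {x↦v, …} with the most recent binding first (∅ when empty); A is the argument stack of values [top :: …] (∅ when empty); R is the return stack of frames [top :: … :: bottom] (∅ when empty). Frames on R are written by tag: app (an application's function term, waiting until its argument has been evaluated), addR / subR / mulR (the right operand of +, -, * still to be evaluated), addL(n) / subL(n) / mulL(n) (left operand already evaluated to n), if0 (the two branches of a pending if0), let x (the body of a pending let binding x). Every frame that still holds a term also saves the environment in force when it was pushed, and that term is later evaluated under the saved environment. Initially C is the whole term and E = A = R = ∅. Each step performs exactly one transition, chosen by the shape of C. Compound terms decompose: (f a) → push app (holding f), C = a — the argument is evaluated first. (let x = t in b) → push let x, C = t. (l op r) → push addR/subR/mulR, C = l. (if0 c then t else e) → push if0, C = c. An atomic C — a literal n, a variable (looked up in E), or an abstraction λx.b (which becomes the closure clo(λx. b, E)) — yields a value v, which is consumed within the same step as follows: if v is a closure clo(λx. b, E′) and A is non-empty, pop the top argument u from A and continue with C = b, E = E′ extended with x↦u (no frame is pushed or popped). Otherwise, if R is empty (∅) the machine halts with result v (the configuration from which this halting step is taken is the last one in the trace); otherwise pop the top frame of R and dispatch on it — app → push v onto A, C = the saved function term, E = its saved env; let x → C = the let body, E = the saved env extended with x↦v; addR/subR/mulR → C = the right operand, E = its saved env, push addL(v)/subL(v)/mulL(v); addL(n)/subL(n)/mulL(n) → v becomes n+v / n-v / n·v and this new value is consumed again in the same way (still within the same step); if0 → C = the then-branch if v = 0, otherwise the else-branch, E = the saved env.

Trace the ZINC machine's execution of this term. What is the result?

t=0: <C=((let p = ((λp. ((λv. p) 4)) -3) in ((λu. u) p)) * (let x = ((λw. w) 2) in (if0 (x - -2) then x else x))), E=∅, A=∅, R=∅>
t=1: <C=(let p = ((λp. ((λv. p) 4)) -3) in ((λu. u) p)), E=∅, A=∅, R=[mulR]>
t=2: <C=((λp. ((λv. p) 4)) -3), E=∅, A=∅, R=[let p :: mulR]>
t=3: <C=-3, E=∅, A=∅, R=[app :: let p :: mulR]>
t=4: <C=(λp. ((λv. p) 4)), E=∅, A=[-3], R=[let p :: mulR]>
t=5: <C=((λv. p) 4), E={p↦-3}, A=∅, R=[let p :: mulR]>
t=6: <C=4, E={p↦-3}, A=∅, R=[app :: let p :: mulR]>
t=7: <C=(λv. p), E={p↦-3}, A=[4], R=[let p :: mulR]>
t=8: <C=p, E={v↦4, p↦-3}, A=∅, R=[let p :: mulR]>
t=9: <C=((λu. u) p), E={p↦-3}, A=∅, R=[mulR]>
t=10: <C=p, E={p↦-3}, A=∅, R=[app :: mulR]>
t=11: <C=(λu. u), E={p↦-3}, A=[-3], R=[mulR]>
t=12: <C=u, E={u↦-3, p↦-3}, A=∅, R=[mulR]>
t=13: <C=(let x = ((λw. w) 2) in (if0 (x - -2) then x else x)), E=∅, A=∅, R=[mulL(-3)]>
t=14: <C=((λw. w) 2), E=∅, A=∅, R=[let x :: mulL(-3)]>
t=15: <C=2, E=∅, A=∅, R=[app :: let x :: mulL(-3)]>
t=16: <C=(λw. w), E=∅, A=[2], R=[let x :: mulL(-3)]>
t=17: <C=w, E={w↦2}, A=∅, R=[let x :: mulL(-3)]>
t=18: <C=(if0 (x - -2) then x else x), E={x↦2}, A=∅, R=[mulL(-3)]>
t=19: <C=(x - -2), E={x↦2}, A=∅, R=[if0 :: mulL(-3)]>
t=20: <C=x, E={x↦2}, A=∅, R=[subR :: if0 :: mulL(-3)]>
t=21: <C=-2, E={x↦2}, A=∅, R=[subL(2) :: if0 :: mulL(-3)]>
t=22: <C=x, E={x↦2}, A=∅, R=[mulL(-3)]>
→ final value -6

Answer: -6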